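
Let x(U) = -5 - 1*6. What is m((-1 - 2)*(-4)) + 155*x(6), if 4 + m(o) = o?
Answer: -1697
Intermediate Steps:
x(U) = -11 (x(U) = -5 - 6 = -11)
m(o) = -4 + o
m((-1 - 2)*(-4)) + 155*x(6) = (-4 + (-1 - 2)*(-4)) + 155*(-11) = (-4 - 3*(-4)) - 1705 = (-4 + 12) - 1705 = 8 - 1705 = -1697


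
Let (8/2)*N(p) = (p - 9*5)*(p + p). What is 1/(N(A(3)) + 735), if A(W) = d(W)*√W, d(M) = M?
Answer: 499/364389 + 15*√3/121463 ≈ 0.0015833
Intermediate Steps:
A(W) = W^(3/2) (A(W) = W*√W = W^(3/2))
N(p) = p*(-45 + p)/2 (N(p) = ((p - 9*5)*(p + p))/4 = ((p - 45)*(2*p))/4 = ((-45 + p)*(2*p))/4 = (2*p*(-45 + p))/4 = p*(-45 + p)/2)
1/(N(A(3)) + 735) = 1/(3^(3/2)*(-45 + 3^(3/2))/2 + 735) = 1/((3*√3)*(-45 + 3*√3)/2 + 735) = 1/(3*√3*(-45 + 3*√3)/2 + 735) = 1/(735 + 3*√3*(-45 + 3*√3)/2)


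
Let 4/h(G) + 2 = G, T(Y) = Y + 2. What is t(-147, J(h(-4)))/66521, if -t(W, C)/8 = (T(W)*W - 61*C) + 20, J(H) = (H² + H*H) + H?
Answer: -118088/46053 ≈ -2.5642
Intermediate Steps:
T(Y) = 2 + Y
h(G) = 4/(-2 + G)
J(H) = H + 2*H² (J(H) = (H² + H²) + H = 2*H² + H = H + 2*H²)
t(W, C) = -160 + 488*C - 8*W*(2 + W) (t(W, C) = -8*(((2 + W)*W - 61*C) + 20) = -8*((W*(2 + W) - 61*C) + 20) = -8*((-61*C + W*(2 + W)) + 20) = -8*(20 - 61*C + W*(2 + W)) = -160 + 488*C - 8*W*(2 + W))
t(-147, J(h(-4)))/66521 = (-160 + 488*((4/(-2 - 4))*(1 + 2*(4/(-2 - 4)))) - 8*(-147)*(2 - 147))/66521 = (-160 + 488*((4/(-6))*(1 + 2*(4/(-6)))) - 8*(-147)*(-145))*(1/66521) = (-160 + 488*((4*(-⅙))*(1 + 2*(4*(-⅙)))) - 170520)*(1/66521) = (-160 + 488*(-2*(1 + 2*(-⅔))/3) - 170520)*(1/66521) = (-160 + 488*(-2*(1 - 4/3)/3) - 170520)*(1/66521) = (-160 + 488*(-⅔*(-⅓)) - 170520)*(1/66521) = (-160 + 488*(2/9) - 170520)*(1/66521) = (-160 + 976/9 - 170520)*(1/66521) = -1535144/9*1/66521 = -118088/46053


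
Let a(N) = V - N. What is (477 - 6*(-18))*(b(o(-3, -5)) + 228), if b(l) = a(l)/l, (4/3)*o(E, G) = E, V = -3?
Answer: 133575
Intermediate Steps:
a(N) = -3 - N
o(E, G) = 3*E/4
b(l) = (-3 - l)/l
(477 - 6*(-18))*(b(o(-3, -5)) + 228) = (477 - 6*(-18))*((-3 - 3*(-3)/4)/(((3/4)*(-3))) + 228) = (477 + 108)*((-3 - 1*(-9/4))/(-9/4) + 228) = 585*(-4*(-3 + 9/4)/9 + 228) = 585*(-4/9*(-3/4) + 228) = 585*(1/3 + 228) = 585*(685/3) = 133575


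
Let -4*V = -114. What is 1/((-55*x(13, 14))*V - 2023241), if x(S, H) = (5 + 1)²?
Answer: -1/2079671 ≈ -4.8085e-7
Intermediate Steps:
V = 57/2 (V = -¼*(-114) = 57/2 ≈ 28.500)
x(S, H) = 36 (x(S, H) = 6² = 36)
1/((-55*x(13, 14))*V - 2023241) = 1/(-55*36*(57/2) - 2023241) = 1/(-1980*57/2 - 2023241) = 1/(-56430 - 2023241) = 1/(-2079671) = -1/2079671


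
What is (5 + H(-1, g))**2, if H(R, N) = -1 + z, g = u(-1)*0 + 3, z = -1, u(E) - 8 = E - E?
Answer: 9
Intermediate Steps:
u(E) = 8 (u(E) = 8 + (E - E) = 8 + 0 = 8)
g = 3 (g = 8*0 + 3 = 0 + 3 = 3)
H(R, N) = -2 (H(R, N) = -1 - 1 = -2)
(5 + H(-1, g))**2 = (5 - 2)**2 = 3**2 = 9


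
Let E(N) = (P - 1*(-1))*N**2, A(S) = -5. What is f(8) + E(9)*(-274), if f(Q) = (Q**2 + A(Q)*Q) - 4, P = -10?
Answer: 199766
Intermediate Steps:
f(Q) = -4 + Q**2 - 5*Q (f(Q) = (Q**2 - 5*Q) - 4 = -4 + Q**2 - 5*Q)
E(N) = -9*N**2 (E(N) = (-10 - 1*(-1))*N**2 = (-10 + 1)*N**2 = -9*N**2)
f(8) + E(9)*(-274) = (-4 + 8**2 - 5*8) - 9*9**2*(-274) = (-4 + 64 - 40) - 9*81*(-274) = 20 - 729*(-274) = 20 + 199746 = 199766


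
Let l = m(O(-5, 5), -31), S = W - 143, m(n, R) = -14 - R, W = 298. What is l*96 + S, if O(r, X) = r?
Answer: 1787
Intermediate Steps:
S = 155 (S = 298 - 143 = 155)
l = 17 (l = -14 - 1*(-31) = -14 + 31 = 17)
l*96 + S = 17*96 + 155 = 1632 + 155 = 1787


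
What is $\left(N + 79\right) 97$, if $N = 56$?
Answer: $13095$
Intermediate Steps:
$\left(N + 79\right) 97 = \left(56 + 79\right) 97 = 135 \cdot 97 = 13095$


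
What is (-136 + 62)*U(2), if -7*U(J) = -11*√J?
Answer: -814*√2/7 ≈ -164.45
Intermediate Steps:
U(J) = 11*√J/7 (U(J) = -(-11)*√J/7 = 11*√J/7)
(-136 + 62)*U(2) = (-136 + 62)*(11*√2/7) = -814*√2/7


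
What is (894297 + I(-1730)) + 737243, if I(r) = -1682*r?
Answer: 4541400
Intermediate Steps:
(894297 + I(-1730)) + 737243 = (894297 - 1682*(-1730)) + 737243 = (894297 + 2909860) + 737243 = 3804157 + 737243 = 4541400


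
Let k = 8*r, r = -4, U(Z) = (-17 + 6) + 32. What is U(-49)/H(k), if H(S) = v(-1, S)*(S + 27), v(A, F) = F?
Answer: 21/160 ≈ 0.13125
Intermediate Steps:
U(Z) = 21 (U(Z) = -11 + 32 = 21)
k = -32 (k = 8*(-4) = -32)
H(S) = S*(27 + S) (H(S) = S*(S + 27) = S*(27 + S))
U(-49)/H(k) = 21/((-32*(27 - 32))) = 21/((-32*(-5))) = 21/160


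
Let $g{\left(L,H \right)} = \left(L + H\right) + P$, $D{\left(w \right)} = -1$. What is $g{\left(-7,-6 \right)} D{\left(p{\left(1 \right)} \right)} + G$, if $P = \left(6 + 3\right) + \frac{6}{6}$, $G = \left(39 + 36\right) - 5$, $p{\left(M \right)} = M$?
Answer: $73$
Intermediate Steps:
$G = 70$ ($G = 75 - 5 = 70$)
$P = 10$ ($P = 9 + 6 \cdot \frac{1}{6} = 9 + 1 = 10$)
$g{\left(L,H \right)} = 10 + H + L$ ($g{\left(L,H \right)} = \left(L + H\right) + 10 = \left(H + L\right) + 10 = 10 + H + L$)
$g{\left(-7,-6 \right)} D{\left(p{\left(1 \right)} \right)} + G = \left(10 - 6 - 7\right) \left(-1\right) + 70 = \left(-3\right) \left(-1\right) + 70 = 3 + 70 = 73$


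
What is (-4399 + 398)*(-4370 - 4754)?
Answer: 36505124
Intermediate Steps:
(-4399 + 398)*(-4370 - 4754) = -4001*(-9124) = 36505124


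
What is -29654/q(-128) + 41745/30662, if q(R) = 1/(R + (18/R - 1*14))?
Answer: 2067864636409/490592 ≈ 4.2150e+6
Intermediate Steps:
q(R) = 1/(-14 + R + 18/R) (q(R) = 1/(R + (18/R - 14)) = 1/(R + (-14 + 18/R)) = 1/(-14 + R + 18/R))
-29654/q(-128) + 41745/30662 = -29654/((-128/(18 + (-128)**2 - 14*(-128)))) + 41745/30662 = -29654/((-128/(18 + 16384 + 1792))) + 41745*(1/30662) = -29654/((-128/18194)) + 41745/30662 = -29654/((-128*1/18194)) + 41745/30662 = -29654/(-64/9097) + 41745/30662 = -29654*(-9097/64) + 41745/30662 = 134881219/32 + 41745/30662 = 2067864636409/490592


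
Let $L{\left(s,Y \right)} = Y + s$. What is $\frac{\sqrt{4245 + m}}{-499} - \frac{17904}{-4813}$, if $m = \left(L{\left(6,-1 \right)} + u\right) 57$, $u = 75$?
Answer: $\frac{17904}{4813} - \frac{\sqrt{8805}}{499} \approx 3.5319$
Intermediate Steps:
$m = 4560$ ($m = \left(\left(-1 + 6\right) + 75\right) 57 = \left(5 + 75\right) 57 = 80 \cdot 57 = 4560$)
$\frac{\sqrt{4245 + m}}{-499} - \frac{17904}{-4813} = \frac{\sqrt{4245 + 4560}}{-499} - \frac{17904}{-4813} = \sqrt{8805} \left(- \frac{1}{499}\right) - - \frac{17904}{4813} = - \frac{\sqrt{8805}}{499} + \frac{17904}{4813} = \frac{17904}{4813} - \frac{\sqrt{8805}}{499}$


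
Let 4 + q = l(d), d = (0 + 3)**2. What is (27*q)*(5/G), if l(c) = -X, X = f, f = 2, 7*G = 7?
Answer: -810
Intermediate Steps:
G = 1 (G = (1/7)*7 = 1)
X = 2
d = 9 (d = 3**2 = 9)
l(c) = -2 (l(c) = -1*2 = -2)
q = -6 (q = -4 - 2 = -6)
(27*q)*(5/G) = (27*(-6))*(5/1) = -810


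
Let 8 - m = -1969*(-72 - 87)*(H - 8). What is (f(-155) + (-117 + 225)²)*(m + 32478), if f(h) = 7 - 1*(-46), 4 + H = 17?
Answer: -17960626073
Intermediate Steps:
H = 13 (H = -4 + 17 = 13)
f(h) = 53 (f(h) = 7 + 46 = 53)
m = -1565347 (m = 8 - (-1969)*(-72 - 87)*(13 - 8) = 8 - (-1969)*(-159*5) = 8 - (-1969)*(-795) = 8 - 1*1565355 = 8 - 1565355 = -1565347)
(f(-155) + (-117 + 225)²)*(m + 32478) = (53 + (-117 + 225)²)*(-1565347 + 32478) = (53 + 108²)*(-1532869) = (53 + 11664)*(-1532869) = 11717*(-1532869) = -17960626073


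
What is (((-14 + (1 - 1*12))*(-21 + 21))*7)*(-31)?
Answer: 0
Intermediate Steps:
(((-14 + (1 - 1*12))*(-21 + 21))*7)*(-31) = (((-14 + (1 - 12))*0)*7)*(-31) = (((-14 - 11)*0)*7)*(-31) = (-25*0*7)*(-31) = (0*7)*(-31) = 0*(-31) = 0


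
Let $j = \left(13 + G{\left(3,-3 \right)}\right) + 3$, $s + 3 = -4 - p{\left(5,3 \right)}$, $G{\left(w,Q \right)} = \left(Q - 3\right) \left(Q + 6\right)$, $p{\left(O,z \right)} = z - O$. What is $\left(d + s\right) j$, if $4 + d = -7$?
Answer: $32$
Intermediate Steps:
$d = -11$ ($d = -4 - 7 = -11$)
$G{\left(w,Q \right)} = \left(-3 + Q\right) \left(6 + Q\right)$
$s = -5$ ($s = -3 - \left(7 - 5\right) = -3 - 2 = -5$)
$j = -2$ ($j = \left(13 + \left(-18 + \left(-3\right)^{2} + 3 \left(-3\right)\right)\right) + 3 = \left(13 - 18\right) + 3 = -5 + 3 = -2$)
$\left(d + s\right) j = \left(-11 - 5\right) \left(-2\right) = \left(-16\right) \left(-2\right) = 32$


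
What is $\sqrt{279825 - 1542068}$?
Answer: $i \sqrt{1262243} \approx 1123.5 i$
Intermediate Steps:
$\sqrt{279825 - 1542068} = \sqrt{-1262243} = i \sqrt{1262243}$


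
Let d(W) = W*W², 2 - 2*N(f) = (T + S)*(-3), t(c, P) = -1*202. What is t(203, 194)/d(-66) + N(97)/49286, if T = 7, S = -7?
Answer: 2560817/3542381964 ≈ 0.00072291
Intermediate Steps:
t(c, P) = -202
N(f) = 1 (N(f) = 1 - (7 - 7)*(-3)/2 = 1 - 0*(-3) = 1 - ½*0 = 1 + 0 = 1)
d(W) = W³
t(203, 194)/d(-66) + N(97)/49286 = -202/((-66)³) + 1/49286 = -202/(-287496) + 1*(1/49286) = -202*(-1/287496) + 1/49286 = 101/143748 + 1/49286 = 2560817/3542381964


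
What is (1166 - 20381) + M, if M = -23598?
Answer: -42813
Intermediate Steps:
(1166 - 20381) + M = (1166 - 20381) - 23598 = -19215 - 23598 = -42813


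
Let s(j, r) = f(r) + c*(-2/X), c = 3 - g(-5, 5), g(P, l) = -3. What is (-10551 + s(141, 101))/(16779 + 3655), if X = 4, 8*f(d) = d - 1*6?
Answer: -4961/9616 ≈ -0.51591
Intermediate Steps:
f(d) = -¾ + d/8 (f(d) = (d - 1*6)/8 = (d - 6)/8 = (-6 + d)/8 = -¾ + d/8)
c = 6 (c = 3 - 1*(-3) = 3 + 3 = 6)
s(j, r) = -15/4 + r/8 (s(j, r) = (-¾ + r/8) + 6*(-2/4) = (-¾ + r/8) + 6*(-2*¼) = (-¾ + r/8) + 6*(-½) = (-¾ + r/8) - 3 = -15/4 + r/8)
(-10551 + s(141, 101))/(16779 + 3655) = (-10551 + (-15/4 + (⅛)*101))/(16779 + 3655) = (-10551 + (-15/4 + 101/8))/20434 = (-10551 + 71/8)*(1/20434) = -84337/8*1/20434 = -4961/9616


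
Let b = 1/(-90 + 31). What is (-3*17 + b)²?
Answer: 9060100/3481 ≈ 2602.7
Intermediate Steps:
b = -1/59 (b = 1/(-59) = -1/59 ≈ -0.016949)
(-3*17 + b)² = (-3*17 - 1/59)² = (-51 - 1/59)² = (-3010/59)² = 9060100/3481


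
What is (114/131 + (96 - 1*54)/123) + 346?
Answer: 1864874/5371 ≈ 347.21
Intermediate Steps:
(114/131 + (96 - 1*54)/123) + 346 = (114*(1/131) + (96 - 54)*(1/123)) + 346 = (114/131 + 42*(1/123)) + 346 = (114/131 + 14/41) + 346 = 6508/5371 + 346 = 1864874/5371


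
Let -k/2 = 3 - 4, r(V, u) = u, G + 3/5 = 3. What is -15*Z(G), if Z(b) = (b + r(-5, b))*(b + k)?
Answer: -1584/5 ≈ -316.80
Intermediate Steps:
G = 12/5 (G = -3/5 + 3 = 12/5 ≈ 2.4000)
k = 2 (k = -2*(3 - 4) = -2*(-1) = 2)
Z(b) = 2*b*(2 + b) (Z(b) = (b + b)*(b + 2) = (2*b)*(2 + b) = 2*b*(2 + b))
-15*Z(G) = -30*12*(2 + 12/5)/5 = -30*12*22/(5*5) = -15*528/25 = -1584/5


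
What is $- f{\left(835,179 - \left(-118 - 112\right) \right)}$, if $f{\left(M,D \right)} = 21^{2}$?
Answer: $-441$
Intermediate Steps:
$f{\left(M,D \right)} = 441$
$- f{\left(835,179 - \left(-118 - 112\right) \right)} = \left(-1\right) 441 = -441$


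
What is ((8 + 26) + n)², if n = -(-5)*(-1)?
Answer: 841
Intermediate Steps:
n = -5 (n = -1*5 = -5)
((8 + 26) + n)² = ((8 + 26) - 5)² = (34 - 5)² = 29² = 841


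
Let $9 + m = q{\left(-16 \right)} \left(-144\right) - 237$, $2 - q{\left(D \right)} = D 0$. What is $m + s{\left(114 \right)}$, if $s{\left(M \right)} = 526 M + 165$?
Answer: $59595$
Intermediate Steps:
$s{\left(M \right)} = 165 + 526 M$
$q{\left(D \right)} = 2$ ($q{\left(D \right)} = 2 - D 0 = 2 - 0 = 2 + 0 = 2$)
$m = -534$ ($m = -9 + \left(2 \left(-144\right) - 237\right) = -9 - 525 = -534$)
$m + s{\left(114 \right)} = -534 + \left(165 + 526 \cdot 114\right) = -534 + \left(165 + 59964\right) = -534 + 60129 = 59595$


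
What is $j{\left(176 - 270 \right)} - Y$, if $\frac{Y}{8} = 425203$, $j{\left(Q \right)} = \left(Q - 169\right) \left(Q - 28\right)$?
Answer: $-3369538$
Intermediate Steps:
$j{\left(Q \right)} = \left(-169 + Q\right) \left(-28 + Q\right)$
$Y = 3401624$ ($Y = 8 \cdot 425203 = 3401624$)
$j{\left(176 - 270 \right)} - Y = \left(4732 + \left(176 - 270\right)^{2} - 197 \left(176 - 270\right)\right) - 3401624 = \left(4732 + \left(-94\right)^{2} - -18518\right) - 3401624 = \left(4732 + 8836 + 18518\right) - 3401624 = 32086 - 3401624 = -3369538$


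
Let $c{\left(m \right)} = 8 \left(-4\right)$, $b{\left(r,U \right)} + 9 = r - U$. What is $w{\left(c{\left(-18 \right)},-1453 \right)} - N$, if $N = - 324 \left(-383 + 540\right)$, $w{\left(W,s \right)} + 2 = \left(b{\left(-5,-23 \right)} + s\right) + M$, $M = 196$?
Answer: $49618$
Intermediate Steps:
$b{\left(r,U \right)} = -9 + r - U$ ($b{\left(r,U \right)} = -9 - \left(U - r\right) = -9 + r - U$)
$c{\left(m \right)} = -32$
$w{\left(W,s \right)} = 203 + s$ ($w{\left(W,s \right)} = -2 + \left(\left(\left(-9 - 5 - -23\right) + s\right) + 196\right) = -2 + \left(\left(\left(-9 - 5 + 23\right) + s\right) + 196\right) = -2 + \left(\left(9 + s\right) + 196\right) = -2 + \left(205 + s\right) = 203 + s$)
$N = -50868$ ($N = \left(-324\right) 157 = -50868$)
$w{\left(c{\left(-18 \right)},-1453 \right)} - N = \left(203 - 1453\right) - -50868 = -1250 + 50868 = 49618$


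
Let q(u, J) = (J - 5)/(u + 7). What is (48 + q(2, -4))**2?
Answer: 2209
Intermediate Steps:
q(u, J) = (-5 + J)/(7 + u)
(48 + q(2, -4))**2 = (48 + (-5 - 4)/(7 + 2))**2 = (48 - 9/9)**2 = (48 + (1/9)*(-9))**2 = (48 - 1)**2 = 47**2 = 2209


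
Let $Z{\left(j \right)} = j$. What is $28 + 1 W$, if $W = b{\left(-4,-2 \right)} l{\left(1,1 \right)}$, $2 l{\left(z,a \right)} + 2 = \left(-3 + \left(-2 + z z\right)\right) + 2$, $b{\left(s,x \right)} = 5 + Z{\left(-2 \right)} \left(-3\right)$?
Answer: $6$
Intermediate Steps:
$b{\left(s,x \right)} = 11$ ($b{\left(s,x \right)} = 5 - -6 = 5 + 6 = 11$)
$l{\left(z,a \right)} = - \frac{5}{2} + \frac{z^{2}}{2}$ ($l{\left(z,a \right)} = -1 + \frac{\left(-3 + \left(-2 + z z\right)\right) + 2}{2} = -1 + \frac{\left(-3 + \left(-2 + z^{2}\right)\right) + 2}{2} = -1 + \frac{\left(-5 + z^{2}\right) + 2}{2} = -1 + \frac{-3 + z^{2}}{2} = -1 + \left(- \frac{3}{2} + \frac{z^{2}}{2}\right) = - \frac{5}{2} + \frac{z^{2}}{2}$)
$W = -22$ ($W = 11 \left(- \frac{5}{2} + \frac{1^{2}}{2}\right) = 11 \left(- \frac{5}{2} + \frac{1}{2} \cdot 1\right) = 11 \left(- \frac{5}{2} + \frac{1}{2}\right) = 11 \left(-2\right) = -22$)
$28 + 1 W = 28 + 1 \left(-22\right) = 28 - 22 = 6$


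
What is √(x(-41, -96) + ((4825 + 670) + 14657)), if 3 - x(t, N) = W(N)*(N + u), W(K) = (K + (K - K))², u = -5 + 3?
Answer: √923323 ≈ 960.90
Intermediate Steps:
u = -2
W(K) = K² (W(K) = (K + 0)² = K²)
x(t, N) = 3 - N²*(-2 + N) (x(t, N) = 3 - N²*(N - 2) = 3 - N²*(-2 + N))
√(x(-41, -96) + ((4825 + 670) + 14657)) = √((3 - 1*(-96)³ + 2*(-96)²) + ((4825 + 670) + 14657)) = √((3 - 1*(-884736) + 2*9216) + (5495 + 14657)) = √((3 + 884736 + 18432) + 20152) = √(903171 + 20152) = √923323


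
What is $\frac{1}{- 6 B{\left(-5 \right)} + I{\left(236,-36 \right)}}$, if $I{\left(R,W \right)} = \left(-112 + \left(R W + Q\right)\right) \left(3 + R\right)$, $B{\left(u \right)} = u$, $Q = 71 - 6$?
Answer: $- \frac{1}{2041747} \approx -4.8978 \cdot 10^{-7}$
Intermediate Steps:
$Q = 65$ ($Q = 71 - 6 = 65$)
$I{\left(R,W \right)} = \left(-47 + R W\right) \left(3 + R\right)$ ($I{\left(R,W \right)} = \left(-112 + \left(R W + 65\right)\right) \left(3 + R\right) = \left(-112 + \left(65 + R W\right)\right) \left(3 + R\right) = \left(-47 + R W\right) \left(3 + R\right)$)
$\frac{1}{- 6 B{\left(-5 \right)} + I{\left(236,-36 \right)}} = \frac{1}{\left(-6\right) \left(-5\right) - \left(11233 + 25488 + 2005056\right)} = \frac{1}{30 - 2041777} = \frac{1}{-2041747} = - \frac{1}{2041747}$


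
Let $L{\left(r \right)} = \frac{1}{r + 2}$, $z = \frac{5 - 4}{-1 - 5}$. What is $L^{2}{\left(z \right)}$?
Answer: $\frac{36}{121} \approx 0.29752$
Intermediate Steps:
$z = - \frac{1}{6}$ ($z = 1 \frac{1}{-6} = 1 \left(- \frac{1}{6}\right) = - \frac{1}{6} \approx -0.16667$)
$L{\left(r \right)} = \frac{1}{2 + r}$
$L^{2}{\left(z \right)} = \left(\frac{1}{2 - \frac{1}{6}}\right)^{2} = \left(\frac{1}{\frac{11}{6}}\right)^{2} = \left(\frac{6}{11}\right)^{2} = \frac{36}{121}$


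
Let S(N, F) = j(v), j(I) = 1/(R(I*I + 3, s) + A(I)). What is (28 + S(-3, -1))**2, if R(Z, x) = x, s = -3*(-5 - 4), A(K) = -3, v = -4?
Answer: 452929/576 ≈ 786.33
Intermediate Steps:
s = 27 (s = -3*(-9) = 27)
j(I) = 1/24 (j(I) = 1/(27 - 3) = 1/24)
S(N, F) = 1/24
(28 + S(-3, -1))**2 = (28 + 1/24)**2 = (673/24)**2 = 452929/576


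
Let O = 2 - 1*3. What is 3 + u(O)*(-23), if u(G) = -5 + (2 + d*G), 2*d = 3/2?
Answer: 357/4 ≈ 89.250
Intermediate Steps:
O = -1 (O = 2 - 3 = -1)
d = ¾ (d = (3/2)/2 = (3*(½))/2 = (½)*(3/2) = ¾ ≈ 0.75000)
u(G) = -3 + 3*G/4 (u(G) = -5 + (2 + 3*G/4) = -3 + 3*G/4)
3 + u(O)*(-23) = 3 + (-3 + (¾)*(-1))*(-23) = 3 + (-3 - ¾)*(-23) = 3 - 15/4*(-23) = 3 + 345/4 = 357/4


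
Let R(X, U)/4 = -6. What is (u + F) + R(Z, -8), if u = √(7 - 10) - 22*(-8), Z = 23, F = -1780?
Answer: -1628 + I*√3 ≈ -1628.0 + 1.732*I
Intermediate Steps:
R(X, U) = -24 (R(X, U) = 4*(-6) = -24)
u = 176 + I*√3 (u = √(-3) + 176 = I*√3 + 176 = 176 + I*√3 ≈ 176.0 + 1.732*I)
(u + F) + R(Z, -8) = ((176 + I*√3) - 1780) - 24 = (-1604 + I*√3) - 24 = -1628 + I*√3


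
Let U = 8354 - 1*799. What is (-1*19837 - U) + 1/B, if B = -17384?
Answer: -476182529/17384 ≈ -27392.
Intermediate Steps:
U = 7555 (U = 8354 - 799 = 7555)
(-1*19837 - U) + 1/B = (-1*19837 - 1*7555) + 1/(-17384) = (-19837 - 7555) - 1/17384 = -27392 - 1/17384 = -476182529/17384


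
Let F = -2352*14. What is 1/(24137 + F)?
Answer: -1/8791 ≈ -0.00011375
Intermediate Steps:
F = -32928
1/(24137 + F) = 1/(24137 - 32928) = 1/(-8791) = -1/8791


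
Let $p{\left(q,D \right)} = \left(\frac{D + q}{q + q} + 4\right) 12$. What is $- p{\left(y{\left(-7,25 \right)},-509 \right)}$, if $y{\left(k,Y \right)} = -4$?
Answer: $- \frac{1635}{2} \approx -817.5$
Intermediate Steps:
$p{\left(q,D \right)} = 48 + \frac{6 \left(D + q\right)}{q}$ ($p{\left(q,D \right)} = \left(\frac{D + q}{2 q} + 4\right) 12 = \left(4 + \frac{D + q}{2 q}\right) 12 = 48 + \frac{6 \left(D + q\right)}{q}$)
$- p{\left(y{\left(-7,25 \right)},-509 \right)} = - (54 + 6 \left(-509\right) \frac{1}{-4}) = - (54 + 6 \left(-509\right) \left(- \frac{1}{4}\right)) = - (54 + \frac{1527}{2}) = \left(-1\right) \frac{1635}{2} = - \frac{1635}{2}$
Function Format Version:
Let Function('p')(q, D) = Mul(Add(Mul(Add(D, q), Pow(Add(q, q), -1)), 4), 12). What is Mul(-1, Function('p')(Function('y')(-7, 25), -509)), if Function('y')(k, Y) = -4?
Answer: Rational(-1635, 2) ≈ -817.50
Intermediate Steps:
Function('p')(q, D) = Add(48, Mul(6, Pow(q, -1), Add(D, q))) (Function('p')(q, D) = Mul(Add(Mul(Add(D, q), Pow(Mul(2, q), -1)), 4), 12) = Mul(Add(Mul(Add(D, q), Mul(Rational(1, 2), Pow(q, -1))), 4), 12) = Mul(Add(Mul(Rational(1, 2), Pow(q, -1), Add(D, q)), 4), 12) = Mul(Add(4, Mul(Rational(1, 2), Pow(q, -1), Add(D, q))), 12) = Add(48, Mul(6, Pow(q, -1), Add(D, q))))
Mul(-1, Function('p')(Function('y')(-7, 25), -509)) = Mul(-1, Add(54, Mul(6, -509, Pow(-4, -1)))) = Mul(-1, Add(54, Mul(6, -509, Rational(-1, 4)))) = Mul(-1, Add(54, Rational(1527, 2))) = Mul(-1, Rational(1635, 2)) = Rational(-1635, 2)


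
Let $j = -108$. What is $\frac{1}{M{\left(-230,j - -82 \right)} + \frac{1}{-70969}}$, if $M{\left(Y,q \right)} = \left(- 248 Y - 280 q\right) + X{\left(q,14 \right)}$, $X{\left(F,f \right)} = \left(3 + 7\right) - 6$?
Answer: $\frac{70969}{4565009955} \approx 1.5546 \cdot 10^{-5}$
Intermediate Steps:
$X{\left(F,f \right)} = 4$ ($X{\left(F,f \right)} = 10 - 6 = 4$)
$M{\left(Y,q \right)} = 4 - 280 q - 248 Y$ ($M{\left(Y,q \right)} = \left(- 248 Y - 280 q\right) + 4 = \left(- 280 q - 248 Y\right) + 4 = 4 - 280 q - 248 Y$)
$\frac{1}{M{\left(-230,j - -82 \right)} + \frac{1}{-70969}} = \frac{1}{\left(4 - 280 \left(-108 - -82\right) - -57040\right) + \frac{1}{-70969}} = \frac{1}{\left(4 - 280 \left(-108 + 82\right) + 57040\right) - \frac{1}{70969}} = \frac{1}{\left(4 - -7280 + 57040\right) - \frac{1}{70969}} = \frac{1}{\left(4 + 7280 + 57040\right) - \frac{1}{70969}} = \frac{1}{64324 - \frac{1}{70969}} = \frac{1}{\frac{4565009955}{70969}} = \frac{70969}{4565009955}$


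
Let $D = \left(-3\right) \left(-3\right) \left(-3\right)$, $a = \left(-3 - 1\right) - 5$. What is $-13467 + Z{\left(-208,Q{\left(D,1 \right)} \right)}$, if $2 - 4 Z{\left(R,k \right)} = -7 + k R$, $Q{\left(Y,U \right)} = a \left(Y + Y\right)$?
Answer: $\frac{47229}{4} \approx 11807.0$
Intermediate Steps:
$a = -9$ ($a = -4 - 5 = -9$)
$D = -27$ ($D = 9 \left(-3\right) = -27$)
$Q{\left(Y,U \right)} = - 18 Y$ ($Q{\left(Y,U \right)} = - 9 \left(Y + Y\right) = - 9 \cdot 2 Y = - 18 Y$)
$Z{\left(R,k \right)} = \frac{9}{4} - \frac{R k}{4}$ ($Z{\left(R,k \right)} = \frac{1}{2} - \frac{-7 + k R}{4} = \frac{1}{2} - \frac{-7 + R k}{4} = \frac{1}{2} - \left(- \frac{7}{4} + \frac{R k}{4}\right) = \frac{9}{4} - \frac{R k}{4}$)
$-13467 + Z{\left(-208,Q{\left(D,1 \right)} \right)} = -13467 - \left(- \frac{9}{4} - 52 \left(\left(-18\right) \left(-27\right)\right)\right) = -13467 - \left(- \frac{9}{4} - 25272\right) = -13467 + \left(\frac{9}{4} + 25272\right) = -13467 + \frac{101097}{4} = \frac{47229}{4}$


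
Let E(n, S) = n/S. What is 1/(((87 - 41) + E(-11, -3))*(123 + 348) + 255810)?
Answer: 1/279203 ≈ 3.5816e-6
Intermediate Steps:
1/(((87 - 41) + E(-11, -3))*(123 + 348) + 255810) = 1/(((87 - 41) - 11/(-3))*(123 + 348) + 255810) = 1/((46 - 11*(-1/3))*471 + 255810) = 1/((46 + 11/3)*471 + 255810) = 1/((149/3)*471 + 255810) = 1/(23393 + 255810) = 1/279203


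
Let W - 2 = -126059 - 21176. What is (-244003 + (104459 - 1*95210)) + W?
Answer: -381987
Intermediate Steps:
W = -147233 (W = 2 + (-126059 - 21176) = 2 - 147235 = -147233)
(-244003 + (104459 - 1*95210)) + W = (-244003 + (104459 - 1*95210)) - 147233 = (-244003 + (104459 - 95210)) - 147233 = (-244003 + 9249) - 147233 = -234754 - 147233 = -381987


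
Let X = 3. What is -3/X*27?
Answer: -27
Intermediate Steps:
-3/X*27 = -3/3*27 = -3*⅓*27 = -1*27 = -27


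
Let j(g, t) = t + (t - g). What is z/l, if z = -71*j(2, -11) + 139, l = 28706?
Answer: 1843/28706 ≈ 0.064203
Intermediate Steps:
j(g, t) = -g + 2*t
z = 1843 (z = -71*(-1*2 + 2*(-11)) + 139 = -71*(-2 - 22) + 139 = -71*(-24) + 139 = 1704 + 139 = 1843)
z/l = 1843/28706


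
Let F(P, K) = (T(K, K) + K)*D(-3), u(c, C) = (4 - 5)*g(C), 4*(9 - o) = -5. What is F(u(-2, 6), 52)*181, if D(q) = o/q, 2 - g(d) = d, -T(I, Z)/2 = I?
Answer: 96473/3 ≈ 32158.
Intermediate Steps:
o = 41/4 (o = 9 - 1/4*(-5) = 9 + 5/4 = 41/4 ≈ 10.250)
T(I, Z) = -2*I
g(d) = 2 - d
u(c, C) = -2 + C (u(c, C) = (4 - 5)*(2 - C) = -(2 - C) = -2 + C)
D(q) = 41/(4*q)
F(P, K) = 41*K/12 (F(P, K) = (-2*K + K)*((41/4)/(-3)) = (-K)*((41/4)*(-1/3)) = -K*(-41/12) = 41*K/12)
F(u(-2, 6), 52)*181 = ((41/12)*52)*181 = (533/3)*181 = 96473/3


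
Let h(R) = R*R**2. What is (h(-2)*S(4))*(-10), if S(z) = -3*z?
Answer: -960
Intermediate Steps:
h(R) = R**3
(h(-2)*S(4))*(-10) = ((-2)**3*(-3*4))*(-10) = -8*(-12)*(-10) = 96*(-10) = -960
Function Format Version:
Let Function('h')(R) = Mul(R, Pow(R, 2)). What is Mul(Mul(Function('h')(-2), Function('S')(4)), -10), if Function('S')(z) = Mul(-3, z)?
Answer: -960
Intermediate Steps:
Function('h')(R) = Pow(R, 3)
Mul(Mul(Function('h')(-2), Function('S')(4)), -10) = Mul(Mul(Pow(-2, 3), Mul(-3, 4)), -10) = Mul(Mul(-8, -12), -10) = Mul(96, -10) = -960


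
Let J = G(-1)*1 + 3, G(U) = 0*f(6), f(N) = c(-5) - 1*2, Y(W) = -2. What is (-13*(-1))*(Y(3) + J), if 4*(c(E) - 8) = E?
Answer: 13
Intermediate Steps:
c(E) = 8 + E/4
f(N) = 19/4 (f(N) = (8 + (1/4)*(-5)) - 1*2 = (8 - 5/4) - 2 = 27/4 - 2 = 19/4)
G(U) = 0 (G(U) = 0*(19/4) = 0)
J = 3 (J = 0*1 + 3 = 0 + 3 = 3)
(-13*(-1))*(Y(3) + J) = (-13*(-1))*(-2 + 3) = 13*1 = 13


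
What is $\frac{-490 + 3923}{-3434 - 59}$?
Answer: $- \frac{3433}{3493} \approx -0.98282$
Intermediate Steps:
$\frac{-490 + 3923}{-3434 - 59} = \frac{3433}{-3493} = 3433 \left(- \frac{1}{3493}\right) = - \frac{3433}{3493}$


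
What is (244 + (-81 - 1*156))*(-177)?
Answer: -1239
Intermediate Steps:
(244 + (-81 - 1*156))*(-177) = (244 + (-81 - 156))*(-177) = (244 - 237)*(-177) = 7*(-177) = -1239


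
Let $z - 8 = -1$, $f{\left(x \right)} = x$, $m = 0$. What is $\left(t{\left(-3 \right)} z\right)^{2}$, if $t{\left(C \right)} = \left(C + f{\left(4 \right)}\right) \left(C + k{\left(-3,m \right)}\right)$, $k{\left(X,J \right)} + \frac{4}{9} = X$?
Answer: $\frac{164836}{81} \approx 2035.0$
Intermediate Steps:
$k{\left(X,J \right)} = - \frac{4}{9} + X$
$t{\left(C \right)} = \left(4 + C\right) \left(- \frac{31}{9} + C\right)$ ($t{\left(C \right)} = \left(C + 4\right) \left(C - \frac{31}{9}\right) = \left(4 + C\right) \left(C - \frac{31}{9}\right) = \left(4 + C\right) \left(- \frac{31}{9} + C\right)$)
$z = 7$ ($z = 8 - 1 = 7$)
$\left(t{\left(-3 \right)} z\right)^{2} = \left(\left(- \frac{124}{9} + \left(-3\right)^{2} + \frac{5}{9} \left(-3\right)\right) 7\right)^{2} = \left(\left(- \frac{124}{9} + 9 - \frac{5}{3}\right) 7\right)^{2} = \left(\left(- \frac{58}{9}\right) 7\right)^{2} = \left(- \frac{406}{9}\right)^{2} = \frac{164836}{81}$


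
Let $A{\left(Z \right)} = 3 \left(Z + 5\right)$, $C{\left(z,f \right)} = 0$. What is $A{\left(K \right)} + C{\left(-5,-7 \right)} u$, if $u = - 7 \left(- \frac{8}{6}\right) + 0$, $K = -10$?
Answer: $-15$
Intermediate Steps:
$A{\left(Z \right)} = 15 + 3 Z$ ($A{\left(Z \right)} = 3 \left(5 + Z\right) = 15 + 3 Z$)
$u = \frac{28}{3}$ ($u = - 7 \left(\left(-8\right) \frac{1}{6}\right) + 0 = \left(-7\right) \left(- \frac{4}{3}\right) + 0 = \frac{28}{3} + 0 = \frac{28}{3} \approx 9.3333$)
$A{\left(K \right)} + C{\left(-5,-7 \right)} u = \left(15 + 3 \left(-10\right)\right) + 0 \cdot \frac{28}{3} = \left(15 - 30\right) + 0 = -15 + 0 = -15$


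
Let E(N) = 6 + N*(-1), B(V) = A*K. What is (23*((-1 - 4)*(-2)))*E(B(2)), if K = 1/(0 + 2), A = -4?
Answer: 1840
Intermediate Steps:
K = ½ (K = 1/2 = ½ ≈ 0.50000)
B(V) = -2 (B(V) = -4*½ = -2)
E(N) = 6 - N
(23*((-1 - 4)*(-2)))*E(B(2)) = (23*((-1 - 4)*(-2)))*(6 - 1*(-2)) = (23*(-5*(-2)))*(6 + 2) = (23*10)*8 = 230*8 = 1840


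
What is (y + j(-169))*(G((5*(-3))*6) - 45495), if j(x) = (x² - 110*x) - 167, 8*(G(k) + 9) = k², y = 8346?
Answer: -2461714695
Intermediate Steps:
G(k) = -9 + k²/8
j(x) = -167 + x² - 110*x
(y + j(-169))*(G((5*(-3))*6) - 45495) = (8346 + (-167 + (-169)² - 110*(-169)))*((-9 + ((5*(-3))*6)²/8) - 45495) = (8346 + (-167 + 28561 + 18590))*((-9 + (-15*6)²/8) - 45495) = (8346 + 46984)*((-9 + (⅛)*(-90)²) - 45495) = 55330*((-9 + (⅛)*8100) - 45495) = 55330*((-9 + 2025/2) - 45495) = 55330*(2007/2 - 45495) = 55330*(-88983/2) = -2461714695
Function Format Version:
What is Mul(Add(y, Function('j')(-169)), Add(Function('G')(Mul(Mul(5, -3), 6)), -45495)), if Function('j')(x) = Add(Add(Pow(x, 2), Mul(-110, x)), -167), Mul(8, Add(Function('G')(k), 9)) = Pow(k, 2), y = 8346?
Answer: -2461714695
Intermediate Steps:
Function('G')(k) = Add(-9, Mul(Rational(1, 8), Pow(k, 2)))
Function('j')(x) = Add(-167, Pow(x, 2), Mul(-110, x))
Mul(Add(y, Function('j')(-169)), Add(Function('G')(Mul(Mul(5, -3), 6)), -45495)) = Mul(Add(8346, Add(-167, Pow(-169, 2), Mul(-110, -169))), Add(Add(-9, Mul(Rational(1, 8), Pow(Mul(Mul(5, -3), 6), 2))), -45495)) = Mul(Add(8346, Add(-167, 28561, 18590)), Add(Add(-9, Mul(Rational(1, 8), Pow(Mul(-15, 6), 2))), -45495)) = Mul(Add(8346, 46984), Add(Add(-9, Mul(Rational(1, 8), Pow(-90, 2))), -45495)) = Mul(55330, Add(Add(-9, Mul(Rational(1, 8), 8100)), -45495)) = Mul(55330, Add(Add(-9, Rational(2025, 2)), -45495)) = Mul(55330, Add(Rational(2007, 2), -45495)) = Mul(55330, Rational(-88983, 2)) = -2461714695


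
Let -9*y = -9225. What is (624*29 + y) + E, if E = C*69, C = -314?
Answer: -2545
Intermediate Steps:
y = 1025 (y = -⅑*(-9225) = 1025)
E = -21666 (E = -314*69 = -21666)
(624*29 + y) + E = (624*29 + 1025) - 21666 = (18096 + 1025) - 21666 = 19121 - 21666 = -2545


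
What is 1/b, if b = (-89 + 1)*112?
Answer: -1/9856 ≈ -0.00010146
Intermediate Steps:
b = -9856 (b = -88*112 = -9856)
1/b = 1/(-9856) = -1/9856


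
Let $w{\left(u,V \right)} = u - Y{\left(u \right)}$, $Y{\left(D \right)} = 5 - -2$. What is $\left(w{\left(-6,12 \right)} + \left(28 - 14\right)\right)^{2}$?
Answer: $1$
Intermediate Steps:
$Y{\left(D \right)} = 7$ ($Y{\left(D \right)} = 5 + 2 = 7$)
$w{\left(u,V \right)} = -7 + u$ ($w{\left(u,V \right)} = u - 7 = -7 + u$)
$\left(w{\left(-6,12 \right)} + \left(28 - 14\right)\right)^{2} = \left(\left(-7 - 6\right) + \left(28 - 14\right)\right)^{2} = \left(-13 + 14\right)^{2} = 1^{2} = 1$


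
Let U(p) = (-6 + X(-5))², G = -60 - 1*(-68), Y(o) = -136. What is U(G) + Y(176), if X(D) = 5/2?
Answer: -495/4 ≈ -123.75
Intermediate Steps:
X(D) = 5/2 (X(D) = 5*(½) = 5/2)
G = 8 (G = -60 + 68 = 8)
U(p) = 49/4 (U(p) = (-6 + 5/2)² = (-7/2)² = 49/4)
U(G) + Y(176) = 49/4 - 136 = -495/4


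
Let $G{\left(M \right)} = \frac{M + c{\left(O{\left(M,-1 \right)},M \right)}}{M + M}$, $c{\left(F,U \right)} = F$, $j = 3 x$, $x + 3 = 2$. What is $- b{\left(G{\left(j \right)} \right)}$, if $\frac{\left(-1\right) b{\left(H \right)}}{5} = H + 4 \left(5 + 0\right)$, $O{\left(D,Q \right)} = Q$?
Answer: $\frac{310}{3} \approx 103.33$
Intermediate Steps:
$x = -1$ ($x = -3 + 2 = -1$)
$j = -3$ ($j = 3 \left(-1\right) = -3$)
$G{\left(M \right)} = \frac{-1 + M}{2 M}$ ($G{\left(M \right)} = \frac{M - 1}{M + M} = \frac{-1 + M}{2 M}$)
$b{\left(H \right)} = -100 - 5 H$ ($b{\left(H \right)} = - 5 \left(H + 4 \left(5 + 0\right)\right) = - 5 \left(H + 4 \cdot 5\right) = - 5 \left(H + 20\right) = - 5 \left(20 + H\right) = -100 - 5 H$)
$- b{\left(G{\left(j \right)} \right)} = - (-100 - 5 \frac{-1 - 3}{2 \left(-3\right)}) = - (-100 - 5 \cdot \frac{1}{2} \left(- \frac{1}{3}\right) \left(-4\right)) = - (-100 - \frac{10}{3}) = \left(-1\right) \left(- \frac{310}{3}\right) = \frac{310}{3}$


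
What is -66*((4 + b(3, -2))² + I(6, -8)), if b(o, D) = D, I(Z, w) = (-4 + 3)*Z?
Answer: 132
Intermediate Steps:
I(Z, w) = -Z
-66*((4 + b(3, -2))² + I(6, -8)) = -66*((4 - 2)² - 1*6) = -66*(2² - 6) = -66*(4 - 6) = -66*(-2) = 132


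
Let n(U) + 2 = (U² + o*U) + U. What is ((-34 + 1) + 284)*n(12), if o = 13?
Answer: 77810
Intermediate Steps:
n(U) = -2 + U² + 14*U (n(U) = -2 + ((U² + 13*U) + U) = -2 + (U² + 14*U) = -2 + U² + 14*U)
((-34 + 1) + 284)*n(12) = ((-34 + 1) + 284)*(-2 + 12² + 14*12) = (-33 + 284)*(-2 + 144 + 168) = 251*310 = 77810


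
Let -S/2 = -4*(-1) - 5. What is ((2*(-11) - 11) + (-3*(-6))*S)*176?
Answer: 528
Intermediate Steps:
S = 2 (S = -2*(-4*(-1) - 5) = -2*(4 - 5) = -2*(-1) = 2)
((2*(-11) - 11) + (-3*(-6))*S)*176 = ((2*(-11) - 11) - 3*(-6)*2)*176 = ((-22 - 11) + 18*2)*176 = (-33 + 36)*176 = 3*176 = 528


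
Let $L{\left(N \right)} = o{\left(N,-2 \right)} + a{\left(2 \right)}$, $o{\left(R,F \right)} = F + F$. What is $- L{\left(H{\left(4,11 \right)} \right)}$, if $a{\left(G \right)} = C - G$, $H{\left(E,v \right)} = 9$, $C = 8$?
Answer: $-2$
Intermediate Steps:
$a{\left(G \right)} = 8 - G$
$o{\left(R,F \right)} = 2 F$
$L{\left(N \right)} = 2$ ($L{\left(N \right)} = 2 \left(-2\right) + \left(8 - 2\right) = -4 + \left(8 - 2\right) = -4 + 6 = 2$)
$- L{\left(H{\left(4,11 \right)} \right)} = \left(-1\right) 2 = -2$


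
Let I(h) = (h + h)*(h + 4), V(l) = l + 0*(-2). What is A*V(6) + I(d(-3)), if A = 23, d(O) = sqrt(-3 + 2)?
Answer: 136 + 8*I ≈ 136.0 + 8.0*I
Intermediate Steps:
d(O) = I (d(O) = sqrt(-1) = I)
V(l) = l (V(l) = l + 0 = l)
I(h) = 2*h*(4 + h) (I(h) = (2*h)*(4 + h) = 2*h*(4 + h))
A*V(6) + I(d(-3)) = 23*6 + 2*I*(4 + I) = 138 + 2*I*(4 + I)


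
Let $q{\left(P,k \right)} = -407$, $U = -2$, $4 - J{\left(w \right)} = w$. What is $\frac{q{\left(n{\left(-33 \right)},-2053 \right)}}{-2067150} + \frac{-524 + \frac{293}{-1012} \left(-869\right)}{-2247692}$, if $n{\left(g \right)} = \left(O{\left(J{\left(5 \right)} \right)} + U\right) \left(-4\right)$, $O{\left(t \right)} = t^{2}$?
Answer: $\frac{67983712699}{213730559818800} \approx 0.00031808$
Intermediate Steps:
$J{\left(w \right)} = 4 - w$
$n{\left(g \right)} = 4$ ($n{\left(g \right)} = \left(\left(4 - 5\right)^{2} - 2\right) \left(-4\right) = \left(\left(-1\right)^{2} - 2\right) \left(-4\right) = \left(1 - 2\right) \left(-4\right) = \left(-1\right) \left(-4\right) = 4$)
$\frac{q{\left(n{\left(-33 \right)},-2053 \right)}}{-2067150} + \frac{-524 + \frac{293}{-1012} \left(-869\right)}{-2247692} = - \frac{407}{-2067150} + \frac{-524 + \frac{293}{-1012} \left(-869\right)}{-2247692} = \left(-407\right) \left(- \frac{1}{2067150}\right) + \left(-524 + 293 \left(- \frac{1}{1012}\right) \left(-869\right)\right) \left(- \frac{1}{2247692}\right) = \frac{407}{2067150} + \left(-524 - - \frac{23147}{92}\right) \left(- \frac{1}{2247692}\right) = \frac{407}{2067150} + \left(-524 + \frac{23147}{92}\right) \left(- \frac{1}{2247692}\right) = \frac{407}{2067150} - - \frac{25061}{206787664} = \frac{407}{2067150} + \frac{25061}{206787664} = \frac{67983712699}{213730559818800}$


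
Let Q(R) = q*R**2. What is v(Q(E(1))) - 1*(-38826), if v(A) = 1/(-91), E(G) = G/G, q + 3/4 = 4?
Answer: 3533165/91 ≈ 38826.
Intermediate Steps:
q = 13/4 (q = -3/4 + 4 = 13/4 ≈ 3.2500)
E(G) = 1
Q(R) = 13*R**2/4
v(A) = -1/91
v(Q(E(1))) - 1*(-38826) = -1/91 - 1*(-38826) = -1/91 + 38826 = 3533165/91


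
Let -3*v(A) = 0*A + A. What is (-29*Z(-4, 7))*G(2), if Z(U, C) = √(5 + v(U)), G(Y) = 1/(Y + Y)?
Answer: -29*√57/12 ≈ -18.245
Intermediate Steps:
G(Y) = 1/(2*Y)
v(A) = -A/3 (v(A) = -(0*A + A)/3 = -(0 + A)/3 = -A/3)
Z(U, C) = √(5 - U/3)
(-29*Z(-4, 7))*G(2) = (-29*√(45 - 3*(-4))/3)*((½)/2) = (-29*√(45 + 12)/3)*((½)*(½)) = -29*√57/3*(¼) = -29*√57/12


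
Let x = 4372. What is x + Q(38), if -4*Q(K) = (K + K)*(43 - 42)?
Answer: 4353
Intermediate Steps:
Q(K) = -K/2 (Q(K) = -(K + K)*(43 - 42)/4 = -2*K/4 = -K/2)
x + Q(38) = 4372 - 1/2*38 = 4372 - 19 = 4353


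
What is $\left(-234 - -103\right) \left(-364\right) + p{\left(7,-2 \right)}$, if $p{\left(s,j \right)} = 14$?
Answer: $47698$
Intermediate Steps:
$\left(-234 - -103\right) \left(-364\right) + p{\left(7,-2 \right)} = \left(-234 - -103\right) \left(-364\right) + 14 = \left(-234 + 103\right) \left(-364\right) + 14 = \left(-131\right) \left(-364\right) + 14 = 47684 + 14 = 47698$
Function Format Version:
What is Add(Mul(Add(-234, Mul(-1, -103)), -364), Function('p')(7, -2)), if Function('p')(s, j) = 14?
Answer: 47698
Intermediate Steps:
Add(Mul(Add(-234, Mul(-1, -103)), -364), Function('p')(7, -2)) = Add(Mul(Add(-234, Mul(-1, -103)), -364), 14) = Add(Mul(Add(-234, 103), -364), 14) = Add(Mul(-131, -364), 14) = Add(47684, 14) = 47698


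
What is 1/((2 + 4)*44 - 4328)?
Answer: -1/4064 ≈ -0.00024606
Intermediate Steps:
1/((2 + 4)*44 - 4328) = 1/(6*44 - 4328) = 1/(264 - 4328) = 1/(-4064) = -1/4064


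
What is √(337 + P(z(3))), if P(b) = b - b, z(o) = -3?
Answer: √337 ≈ 18.358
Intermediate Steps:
P(b) = 0
√(337 + P(z(3))) = √(337 + 0) = √337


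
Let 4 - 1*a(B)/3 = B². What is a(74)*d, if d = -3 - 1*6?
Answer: 147744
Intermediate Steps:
a(B) = 12 - 3*B²
d = -9 (d = -3 - 6 = -9)
a(74)*d = (12 - 3*74²)*(-9) = (12 - 3*5476)*(-9) = (12 - 16428)*(-9) = -16416*(-9) = 147744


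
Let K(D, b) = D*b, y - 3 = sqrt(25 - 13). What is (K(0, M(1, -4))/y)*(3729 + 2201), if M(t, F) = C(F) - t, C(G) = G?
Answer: 0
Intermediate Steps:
y = 3 + 2*sqrt(3) (y = 3 + sqrt(25 - 13) = 3 + sqrt(12) = 3 + 2*sqrt(3) ≈ 6.4641)
M(t, F) = F - t
(K(0, M(1, -4))/y)*(3729 + 2201) = ((0*(-4 - 1*1))/(3 + 2*sqrt(3)))*(3729 + 2201) = ((0*(-4 - 1))/(3 + 2*sqrt(3)))*5930 = ((0*(-5))/(3 + 2*sqrt(3)))*5930 = (0/(3 + 2*sqrt(3)))*5930 = 0*5930 = 0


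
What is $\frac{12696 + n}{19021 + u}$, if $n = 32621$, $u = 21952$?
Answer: $\frac{45317}{40973} \approx 1.106$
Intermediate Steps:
$\frac{12696 + n}{19021 + u} = \frac{12696 + 32621}{19021 + 21952} = \frac{45317}{40973}$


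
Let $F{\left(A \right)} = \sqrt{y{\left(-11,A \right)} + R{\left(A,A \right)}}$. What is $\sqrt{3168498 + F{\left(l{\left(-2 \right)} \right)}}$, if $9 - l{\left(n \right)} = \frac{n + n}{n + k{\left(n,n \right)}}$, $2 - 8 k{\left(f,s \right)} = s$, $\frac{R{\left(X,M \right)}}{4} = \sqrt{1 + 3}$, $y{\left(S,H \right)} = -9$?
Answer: $\sqrt{3168498 + i} \approx 1780.0 + 0.0002 i$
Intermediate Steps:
$R{\left(X,M \right)} = 8$ ($R{\left(X,M \right)} = 4 \sqrt{1 + 3} = 4 \sqrt{4} = 4 \cdot 2 = 8$)
$k{\left(f,s \right)} = \frac{1}{4} - \frac{s}{8}$
$l{\left(n \right)} = 9 - \frac{2 n}{\frac{1}{4} + \frac{7 n}{8}}$ ($l{\left(n \right)} = 9 - \frac{n + n}{n - \left(- \frac{1}{4} + \frac{n}{8}\right)} = 9 - \frac{2 n}{\frac{1}{4} + \frac{7 n}{8}}$)
$F{\left(A \right)} = i$ ($F{\left(A \right)} = \sqrt{-9 + 8} = \sqrt{-1} = i$)
$\sqrt{3168498 + F{\left(l{\left(-2 \right)} \right)}} = \sqrt{3168498 + i}$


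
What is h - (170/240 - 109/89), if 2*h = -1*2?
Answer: -1033/2136 ≈ -0.48361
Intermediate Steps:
h = -1 (h = (-1*2)/2 = (½)*(-2) = -1)
h - (170/240 - 109/89) = -1 - (170/240 - 109/89) = -1 - (170*(1/240) - 109*1/89) = -1 - (17/24 - 109/89) = -1 - 1*(-1103/2136) = -1 + 1103/2136 = -1033/2136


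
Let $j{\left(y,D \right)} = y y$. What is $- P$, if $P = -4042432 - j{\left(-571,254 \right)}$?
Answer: $4368473$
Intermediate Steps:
$j{\left(y,D \right)} = y^{2}$
$P = -4368473$ ($P = -4042432 - \left(-571\right)^{2} = -4042432 - 326041 = -4368473$)
$- P = \left(-1\right) \left(-4368473\right) = 4368473$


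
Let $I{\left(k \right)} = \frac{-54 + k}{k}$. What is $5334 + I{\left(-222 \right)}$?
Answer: $\frac{197404}{37} \approx 5335.2$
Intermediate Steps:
$I{\left(k \right)} = \frac{-54 + k}{k}$
$5334 + I{\left(-222 \right)} = 5334 + \frac{-54 - 222}{-222} = 5334 - - \frac{46}{37} = 5334 + \frac{46}{37} = \frac{197404}{37}$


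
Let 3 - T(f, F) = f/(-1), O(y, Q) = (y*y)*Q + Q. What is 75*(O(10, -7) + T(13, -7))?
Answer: -51825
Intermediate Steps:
O(y, Q) = Q + Q*y**2 (O(y, Q) = y**2*Q + Q = Q*y**2 + Q = Q + Q*y**2)
T(f, F) = 3 + f (T(f, F) = 3 - f/(-1) = 3 - f*(-1) = 3 - (-1)*f = 3 + f)
75*(O(10, -7) + T(13, -7)) = 75*(-7*(1 + 10**2) + (3 + 13)) = 75*(-7*(1 + 100) + 16) = 75*(-7*101 + 16) = 75*(-707 + 16) = 75*(-691) = -51825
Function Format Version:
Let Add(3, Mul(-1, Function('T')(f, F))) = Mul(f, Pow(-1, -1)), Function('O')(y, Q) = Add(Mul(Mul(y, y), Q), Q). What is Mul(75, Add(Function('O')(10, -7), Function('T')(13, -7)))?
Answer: -51825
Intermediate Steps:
Function('O')(y, Q) = Add(Q, Mul(Q, Pow(y, 2))) (Function('O')(y, Q) = Add(Mul(Pow(y, 2), Q), Q) = Add(Mul(Q, Pow(y, 2)), Q) = Add(Q, Mul(Q, Pow(y, 2))))
Function('T')(f, F) = Add(3, f) (Function('T')(f, F) = Add(3, Mul(-1, Mul(f, Pow(-1, -1)))) = Add(3, Mul(-1, Mul(f, -1))) = Add(3, Mul(-1, Mul(-1, f))) = Add(3, f))
Mul(75, Add(Function('O')(10, -7), Function('T')(13, -7))) = Mul(75, Add(Mul(-7, Add(1, Pow(10, 2))), Add(3, 13))) = Mul(75, Add(Mul(-7, Add(1, 100)), 16)) = Mul(75, Add(Mul(-7, 101), 16)) = Mul(75, Add(-707, 16)) = Mul(75, -691) = -51825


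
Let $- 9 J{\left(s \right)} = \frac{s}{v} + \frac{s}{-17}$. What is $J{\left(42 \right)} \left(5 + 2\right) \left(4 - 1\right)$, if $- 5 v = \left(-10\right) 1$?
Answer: $- \frac{735}{17} \approx -43.235$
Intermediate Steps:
$v = 2$ ($v = - \frac{\left(-10\right) 1}{5} = \left(- \frac{1}{5}\right) \left(-10\right) = 2$)
$J{\left(s \right)} = - \frac{5 s}{102}$ ($J{\left(s \right)} = - \frac{\frac{s}{2} + \frac{s}{-17}}{9} = - \frac{s \frac{1}{2} + s \left(- \frac{1}{17}\right)}{9} = - \frac{\frac{s}{2} - \frac{s}{17}}{9} = - \frac{\frac{15}{34} s}{9} = - \frac{5 s}{102}$)
$J{\left(42 \right)} \left(5 + 2\right) \left(4 - 1\right) = \left(- \frac{5}{102}\right) 42 \left(5 + 2\right) \left(4 - 1\right) = - \frac{35 \cdot 7 \cdot 3}{17} = \left(- \frac{35}{17}\right) 21 = - \frac{735}{17}$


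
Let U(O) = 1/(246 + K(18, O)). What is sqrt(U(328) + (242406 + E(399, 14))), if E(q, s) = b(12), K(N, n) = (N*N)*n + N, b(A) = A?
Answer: sqrt(687856184001066)/53268 ≈ 492.36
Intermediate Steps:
K(N, n) = N + n*N**2 (K(N, n) = N**2*n + N = n*N**2 + N = N + n*N**2)
E(q, s) = 12
U(O) = 1/(264 + 324*O) (U(O) = 1/(246 + 18*(1 + 18*O)) = 1/(246 + (18 + 324*O)) = 1/(264 + 324*O))
sqrt(U(328) + (242406 + E(399, 14))) = sqrt(1/(12*(22 + 27*328)) + (242406 + 12)) = sqrt(1/(12*(22 + 8856)) + 242418) = sqrt((1/12)/8878 + 242418) = sqrt((1/12)*(1/8878) + 242418) = sqrt(1/106536 + 242418) = sqrt(25826244049/106536) = sqrt(687856184001066)/53268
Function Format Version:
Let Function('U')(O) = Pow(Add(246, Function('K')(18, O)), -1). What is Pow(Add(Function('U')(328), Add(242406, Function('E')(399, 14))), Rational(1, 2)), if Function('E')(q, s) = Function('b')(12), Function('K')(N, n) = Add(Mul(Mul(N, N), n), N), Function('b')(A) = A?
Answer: Mul(Rational(1, 53268), Pow(687856184001066, Rational(1, 2))) ≈ 492.36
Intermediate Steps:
Function('K')(N, n) = Add(N, Mul(n, Pow(N, 2))) (Function('K')(N, n) = Add(Mul(Pow(N, 2), n), N) = Add(Mul(n, Pow(N, 2)), N) = Add(N, Mul(n, Pow(N, 2))))
Function('E')(q, s) = 12
Function('U')(O) = Pow(Add(264, Mul(324, O)), -1) (Function('U')(O) = Pow(Add(246, Mul(18, Add(1, Mul(18, O)))), -1) = Pow(Add(246, Add(18, Mul(324, O))), -1) = Pow(Add(264, Mul(324, O)), -1))
Pow(Add(Function('U')(328), Add(242406, Function('E')(399, 14))), Rational(1, 2)) = Pow(Add(Mul(Rational(1, 12), Pow(Add(22, Mul(27, 328)), -1)), Add(242406, 12)), Rational(1, 2)) = Pow(Add(Mul(Rational(1, 12), Pow(Add(22, 8856), -1)), 242418), Rational(1, 2)) = Pow(Add(Mul(Rational(1, 12), Pow(8878, -1)), 242418), Rational(1, 2)) = Pow(Add(Mul(Rational(1, 12), Rational(1, 8878)), 242418), Rational(1, 2)) = Pow(Add(Rational(1, 106536), 242418), Rational(1, 2)) = Pow(Rational(25826244049, 106536), Rational(1, 2)) = Mul(Rational(1, 53268), Pow(687856184001066, Rational(1, 2)))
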